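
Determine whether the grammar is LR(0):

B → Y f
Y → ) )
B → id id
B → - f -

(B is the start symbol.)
Yes, the grammar is LR(0)

A grammar is LR(0) if no state in the canonical LR(0) collection has:
  - both a shift item (dot before a terminal) and a complete item (shift-reduce conflict), or
  - two or more complete items (reduce-reduce conflict; the accept item [B' → B .] counts as a complete item here).

Augment with B' → B and build the canonical LR(0) collection (I0 = CLOSURE({[B' → . B]}), then GOTO on every symbol after a dot until no new states appear). It has 11 states:
  I0: { [B → . - f -], [B → . Y f], [B → . id id], [B' → . B], [Y → . ) )] }  — shift
  I1: { [Y → ) . )] }  — shift
  I2: { [B → - . f -] }  — shift
  I3: { [B' → B .] }  — accept
  I4: { [B → Y . f] }  — shift
  I5: { [B → id . id] }  — shift
  I6: { [B → id id .] }  — reduce
  I7: { [B → Y f .] }  — reduce
  I8: { [B → - f . -] }  — shift
  I9: { [B → - f - .] }  — reduce
  I10: { [Y → ) ) .] }  — reduce

Every state is either a pure shift/goto state or contains exactly one complete item and nothing to shift — no conflicts. The grammar is LR(0).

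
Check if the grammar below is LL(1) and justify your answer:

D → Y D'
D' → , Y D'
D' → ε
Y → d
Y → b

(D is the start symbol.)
Relevant sets:
  FOLLOW(D') = { $ }

For D':
  PREDICT(D' → ',' Y D') = { ',' }
  PREDICT(D' → ε) = { $ }
For Y:
  PREDICT(Y → d) = { 'd' }
  PREDICT(Y → b) = { 'b' }
D has a single production, so nothing to check there.

All predict sets are disjoint. The grammar IS LL(1).

Answer: Yes, the grammar is LL(1).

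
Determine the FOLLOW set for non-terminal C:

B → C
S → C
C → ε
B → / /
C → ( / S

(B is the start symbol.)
To compute FOLLOW(C), find every occurrence of C on a right-hand side N → α C β: add FIRST(β) \ {ε}, and if β is empty or nullable also add FOLLOW(N). Iterate to a fixed point.

In B → C: C is at the end, add FOLLOW(B)
In S → C: C is at the end, add FOLLOW(S)

The FOLLOW sets referred to above (computed the same way, to a fixed point):
  FOLLOW(B) = { $ }
  FOLLOW(S) = { $ }

Taking the union: FOLLOW(C) = { $ }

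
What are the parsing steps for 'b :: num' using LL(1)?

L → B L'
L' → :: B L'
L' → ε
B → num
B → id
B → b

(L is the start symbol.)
Stack is shown with the top on the left.

Stack      Input       Action
-----------------------------
L $        b :: num $  output L → B L'
B L' $     b :: num $  output B → b
b L' $     b :: num $  match 'b'
L' $       :: num $    output L' → :: B L'
:: B L' $  :: num $    match '::'
B L' $     num $       output B → num
num L' $   num $       match 'num'
L' $       $           output L' → ε
$          $           accept

The string is accepted.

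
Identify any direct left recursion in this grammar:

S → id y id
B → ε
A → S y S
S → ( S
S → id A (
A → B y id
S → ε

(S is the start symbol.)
S → id y id: starts with id
B → ε: starts with ε
A → S y S: starts with S
S → ( S: starts with '('
S → id A (: starts with id
A → B y id: starts with B
S → ε: starts with ε

No direct left recursion found.

Answer: No direct left recursion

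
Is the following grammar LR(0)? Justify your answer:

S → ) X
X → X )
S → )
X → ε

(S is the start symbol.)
Augment with S' → S and build the canonical LR(0) collection (I0 = CLOSURE({[S' → . S]}), then GOTO on every symbol after a dot until no new states appear). It has 5 states:
  I0: { [S → . ) X], [S → . )], [S' → . S] }  — shift
  I1: { [S → ) . X], [S → ) .], [X → . X )], [X → .] }  — 2 reduces
  I2: { [S' → S .] }  — accept
  I3: { [S → ) X .], [X → X . )] }  — shift, reduce
  I4: { [X → X ) .] }  — reduce

Conflict in state I1:
  Reduce-reduce conflict: [S → ) .] and [X → .]
So the grammar is NOT LR(0).

Answer: No. Reduce-reduce conflict: [S → ) .] and [X → .]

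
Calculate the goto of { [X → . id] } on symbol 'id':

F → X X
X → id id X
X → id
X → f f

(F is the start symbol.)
{ [X → id .] }

GOTO(I, 'id') = CLOSURE({ [A → αX.β] : [A → α.Xβ] ∈ I, X = 'id' })

Items with dot before 'id', with the dot advanced:
  [X → . id] → [X → id .]
Closure adds nothing (no advanced item has the dot before a non-terminal).

GOTO = { [X → id .] }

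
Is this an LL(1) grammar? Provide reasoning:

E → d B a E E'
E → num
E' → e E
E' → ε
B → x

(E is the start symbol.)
No. Predict set conflict for E': { 'e' }

A grammar is LL(1) if for each non-terminal N with multiple productions, the predict sets of those productions are pairwise disjoint, where PREDICT(N → α) = (FIRST(α) \ {ε}) ∪ (FOLLOW(N) if α ⇒* ε).

Relevant sets:
  FOLLOW(E') = { $, 'e' }

For E:
  PREDICT(E → d B a E E') = { 'd' }
  PREDICT(E → num) = { 'num' }
For E':
  PREDICT(E' → e E) = { 'e' }
  PREDICT(E' → ε) = { $, 'e' }
B has a single production, so nothing to check there.

Conflict found: Predict set conflict for E': { 'e' }
The grammar is NOT LL(1).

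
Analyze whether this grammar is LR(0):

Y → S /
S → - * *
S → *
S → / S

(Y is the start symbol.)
A grammar is LR(0) if no state in the canonical LR(0) collection has:
  - both a shift item (dot before a terminal) and a complete item (shift-reduce conflict), or
  - two or more complete items (reduce-reduce conflict; the accept item [Y' → Y .] counts as a complete item here).

Augment with Y' → Y and build the canonical LR(0) collection (I0 = CLOSURE({[Y' → . Y]}), then GOTO on every symbol after a dot until no new states appear). It has 10 states:
  I0: { [S → . *], [S → . - * *], [S → . / S], [Y → . S /], [Y' → . Y] }  — shift
  I1: { [S → * .] }  — reduce
  I2: { [S → - . * *] }  — shift
  I3: { [S → . *], [S → . - * *], [S → . / S], [S → / . S] }  — shift
  I4: { [Y → S . /] }  — shift
  I5: { [Y' → Y .] }  — accept
  I6: { [Y → S / .] }  — reduce
  I7: { [S → / S .] }  — reduce
  I8: { [S → - * . *] }  — shift
  I9: { [S → - * * .] }  — reduce

Every state is either a pure shift/goto state or contains exactly one complete item and nothing to shift — no conflicts. The grammar is LR(0).

Answer: Yes, the grammar is LR(0)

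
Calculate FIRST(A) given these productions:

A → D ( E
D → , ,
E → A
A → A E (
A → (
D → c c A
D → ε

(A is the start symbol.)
FIRST sets of the other non-terminals involved (by the same procedure, iterated to a fixed point):
  FIRST(D) = { ',', 'c', ε }

From A → D ( E:
  - D is a non-terminal: add FIRST(D) \ {ε} = { ',', 'c' }
    D is nullable, so continue to the next symbol
  - '(' is a terminal: add '(' and stop
From A → A E (:
  - A is the symbol being defined: contributes nothing new
    A is not nullable, so stop
From A → (:
  - '(' is a terminal: add '(' and stop

Collecting: FIRST(A) = { '(', ',', 'c' }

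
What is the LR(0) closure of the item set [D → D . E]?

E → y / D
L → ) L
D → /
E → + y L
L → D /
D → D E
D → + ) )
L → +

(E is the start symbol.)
Start with: [D → D . E]
  [D → D . E] has the dot before E: add [E → . y / D], [E → . + y L]
No further items can be added.

CLOSURE = { [D → D . E], [E → . + y L], [E → . y / D] }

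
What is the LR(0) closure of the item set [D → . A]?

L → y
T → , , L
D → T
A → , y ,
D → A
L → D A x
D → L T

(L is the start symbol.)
Start with: [D → . A]
  [D → . A] has the dot before A: add [A → . , y ,]
No further items can be added.

CLOSURE = { [A → . , y ,], [D → . A] }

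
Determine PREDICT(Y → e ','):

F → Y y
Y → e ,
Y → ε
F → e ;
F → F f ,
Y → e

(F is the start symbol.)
PREDICT(Y → e ',') = (FIRST(RHS) \ {ε}) ∪ (FOLLOW(Y) if ε ∈ FIRST(RHS), i.e. RHS ⇒* ε)
FIRST(e ',') = { 'e' }
ε ∉ FIRST(e ','), so FOLLOW(Y) is not added.
PREDICT(Y → e ',') = { 'e' }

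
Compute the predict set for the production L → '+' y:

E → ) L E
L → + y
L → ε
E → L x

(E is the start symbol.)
{ '+' }

PREDICT(L → '+' y) = (FIRST(RHS) \ {ε}) ∪ (FOLLOW(L) if ε ∈ FIRST(RHS), i.e. RHS ⇒* ε)
FIRST('+' y) = { '+' }
ε ∉ FIRST('+' y), so FOLLOW(L) is not added.
PREDICT(L → '+' y) = { '+' }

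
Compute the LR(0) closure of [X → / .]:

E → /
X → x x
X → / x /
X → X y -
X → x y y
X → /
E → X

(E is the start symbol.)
To compute CLOSURE, for each item [A → α.Bβ] where B is a non-terminal, add [B → .γ] for all productions B → γ; repeat for the newly added items until nothing changes.

Start with: [X → / .]
The dot is at the end, so nothing is added.

CLOSURE = { [X → / .] }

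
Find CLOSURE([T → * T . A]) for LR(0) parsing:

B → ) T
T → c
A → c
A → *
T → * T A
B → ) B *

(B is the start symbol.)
{ [A → . *], [A → . c], [T → * T . A] }

To compute CLOSURE, for each item [A → α.Bβ] where B is a non-terminal, add [B → .γ] for all productions B → γ; repeat for the newly added items until nothing changes.

Start with: [T → * T . A]
  [T → * T . A] has the dot before A: add [A → . c], [A → . *]
No further items can be added.

CLOSURE = { [A → . *], [A → . c], [T → * T . A] }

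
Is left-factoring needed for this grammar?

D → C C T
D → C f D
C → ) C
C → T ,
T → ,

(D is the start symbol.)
Yes, D has productions with common prefix 'C'

Left-factoring is needed when two productions for the same non-terminal
share a common prefix on the right-hand side.

Productions for D:
  D → C C T
  D → C f D
Productions for C:
  C → ) C
  C → T ,

Found common prefix 'C' in productions for D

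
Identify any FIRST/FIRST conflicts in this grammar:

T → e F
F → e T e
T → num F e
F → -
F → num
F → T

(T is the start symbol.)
Yes. F → e T e / F → T on { 'e' }; F → num / F → T on { 'num' }

FIRST sets of the non-terminals at (or reachable through a nullable prefix from) the front of some alternative:
  FIRST(T) = { 'e', 'num' }

Productions for T:
  T → e F: FIRST = { 'e' }
  T → num F e: FIRST = { 'num' }
Productions for F:
  F → e T e: FIRST = { 'e' }
  F → -: FIRST = { '-' }
  F → num: FIRST = { 'num' }
  F → T: FIRST = { 'e', 'num' }

Conflict for F: F → e T e and F → T
  Overlap: { 'e' }
Conflict for F: F → num and F → T
  Overlap: { 'num' }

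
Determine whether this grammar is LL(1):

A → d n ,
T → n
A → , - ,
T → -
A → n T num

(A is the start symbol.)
A grammar is LL(1) if for each non-terminal N with multiple productions, the predict sets of those productions are pairwise disjoint, where PREDICT(N → α) = (FIRST(α) \ {ε}) ∪ (FOLLOW(N) if α ⇒* ε).

For A:
  PREDICT(A → d n ',') = { 'd' }
  PREDICT(A → ',' '-' ',') = { ',' }
  PREDICT(A → n T num) = { 'n' }
For T:
  PREDICT(T → n) = { 'n' }
  PREDICT(T → '-') = { '-' }

All predict sets are disjoint. The grammar IS LL(1).

Answer: Yes, the grammar is LL(1).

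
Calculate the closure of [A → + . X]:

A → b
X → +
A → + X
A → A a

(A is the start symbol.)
To compute CLOSURE, for each item [A → α.Bβ] where B is a non-terminal, add [B → .γ] for all productions B → γ; repeat for the newly added items until nothing changes.

Start with: [A → + . X]
  [A → + . X] has the dot before X: add [X → . +]
No further items can be added.

CLOSURE = { [A → + . X], [X → . +] }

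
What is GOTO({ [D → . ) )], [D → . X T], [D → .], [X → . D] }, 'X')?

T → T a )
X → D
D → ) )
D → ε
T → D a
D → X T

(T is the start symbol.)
{ [D → . ) )], [D → . X T], [D → .], [D → X . T], [T → . D a], [T → . T a )], [X → . D] }

GOTO(I, 'X') = CLOSURE({ [A → αX.β] : [A → α.Xβ] ∈ I, X = 'X' })

Items with dot before 'X', with the dot advanced:
  [D → . X T] → [D → X . T]
Closure of the advanced items:
  [D → X . T] has the dot before T: add [T → . T a )], [T → . D a]
  [T → . D a] has the dot before D: add [D → . ) )], [D → .], [D → . X T]
  [D → . X T] has the dot before X: add [X → . D]

GOTO = { [D → . ) )], [D → . X T], [D → .], [D → X . T], [T → . D a], [T → . T a )], [X → . D] }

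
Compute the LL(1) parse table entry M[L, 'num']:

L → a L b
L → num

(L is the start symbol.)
L → num

To find M[L, 'num'], we find productions for L where 'num' is in the predict set (PREDICT(N → α) = (FIRST(α) \ {ε}) ∪ (FOLLOW(N) if α ⇒* ε)).

L → a L b: PREDICT = { 'a' }
L → num: PREDICT = { 'num' }
  'num' is in predict set, so this production goes in M[L, 'num']

M[L, 'num'] = L → num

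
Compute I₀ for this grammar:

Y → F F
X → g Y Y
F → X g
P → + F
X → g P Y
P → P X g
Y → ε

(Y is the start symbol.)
First, augment the grammar with Y' → Y
I₀ = CLOSURE({ [Y' → . Y] }):
  [Y' → . Y] has the dot before Y: add [Y → . F F], [Y → .]
  [Y → . F F] has the dot before F: add [F → . X g]
  [F → . X g] has the dot before X: add [X → . g Y Y], [X → . g P Y]
No further items can be added.

I₀ = { [F → . X g], [X → . g P Y], [X → . g Y Y], [Y → . F F], [Y → .], [Y' → . Y] }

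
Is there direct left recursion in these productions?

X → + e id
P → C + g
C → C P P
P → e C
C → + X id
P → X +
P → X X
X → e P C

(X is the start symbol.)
Yes, C is left-recursive

Direct left recursion occurs when N → N α for some non-terminal N (the right-hand side begins with the left-hand side itself).

X → + e id: starts with '+'
P → C + g: starts with C
C → C P P: LEFT RECURSIVE (starts with C)
P → e C: starts with e
C → + X id: starts with '+'
P → X +: starts with X
P → X X: starts with X
X → e P C: starts with e

The grammar has direct left recursion on: C.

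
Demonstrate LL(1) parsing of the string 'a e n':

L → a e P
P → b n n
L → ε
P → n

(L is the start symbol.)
Stack is shown with the top on the left.

Stack    Input    Action
------------------------
L $      a e n $  output L → a e P
a e P $  a e n $  match 'a'
e P $    e n $    match 'e'
P $      n $      output P → n
n $      n $      match 'n'
$        $        accept

The string is accepted.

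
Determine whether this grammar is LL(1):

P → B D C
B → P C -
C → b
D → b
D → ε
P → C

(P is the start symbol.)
A grammar is LL(1) if for each non-terminal N with multiple productions, the predict sets of those productions are pairwise disjoint, where PREDICT(N → α) = (FIRST(α) \ {ε}) ∪ (FOLLOW(N) if α ⇒* ε).

Relevant sets:
  FIRST(B) = { 'b' }
  FIRST(C) = { 'b' }
  FOLLOW(D) = { 'b' }

For P:
  PREDICT(P → B D C) = { 'b' }
  PREDICT(P → C) = { 'b' }
For D:
  PREDICT(D → b) = { 'b' }
  PREDICT(D → ε) = { 'b' }
B, C have a single production, so nothing to check there.

Conflict found: Predict set conflict for P: { 'b' }
The grammar is NOT LL(1).

Answer: No. Predict set conflict for P: { 'b' }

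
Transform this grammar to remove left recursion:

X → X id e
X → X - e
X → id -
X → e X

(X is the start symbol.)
X → id - X'
X → e X X'
X' → id e X'
X' → - e X'
X' → ε

X is directly left-recursive. The standard transformation for
  A → A α₁ | ... | A α_m | β₁ | ... | β_n
is
  A  → β₁ A' | ... | β_n A'
  A' → α₁ A' | ... | α_m A' | ε

X → id - becomes X → id - X'
X → e X becomes X → e X X'
X → X id e becomes X' → id e X'
X → X - e becomes X' → - e X'
Add X' → ε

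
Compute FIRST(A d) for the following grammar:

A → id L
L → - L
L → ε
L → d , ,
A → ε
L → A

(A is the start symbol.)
FIRST sets of the non-terminals involved (from the grammar, by fixed-point iteration):
  FIRST(A) = { 'id', ε }

To compute FIRST(A d), process the symbols left to right:
Symbol A is a non-terminal. Add FIRST(A) \ {ε} = { 'id' }
A is nullable (ε ∈ FIRST(A)), continue to the next symbol.
Symbol d is a terminal. Add 'd' and stop.
FIRST(A d) = { 'd', 'id' }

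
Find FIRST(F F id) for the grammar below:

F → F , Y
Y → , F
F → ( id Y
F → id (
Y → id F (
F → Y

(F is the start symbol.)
{ '(', ',', 'id' }

FIRST sets of the non-terminals involved (from the grammar, by fixed-point iteration):
  FIRST(F) = { '(', ',', 'id' }

To compute FIRST(F F id), process the symbols left to right:
Symbol F is a non-terminal. Add FIRST(F) \ {ε} = { '(', ',', 'id' }
F is not nullable (ε ∉ FIRST(F)), so stop here.
FIRST(F F id) = { '(', ',', 'id' }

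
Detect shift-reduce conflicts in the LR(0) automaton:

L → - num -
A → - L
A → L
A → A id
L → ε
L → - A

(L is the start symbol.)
Yes — I0: [L → .] vs [L → . - A]; I1: [L → .] vs [A → . - L]; I3: [L → .] vs [A → . - L]; I4: [L → - A .] vs [A → A . id]

Augment with L' → L and build the canonical LR(0) collection (I0 = CLOSURE({[L' → . L]}), then GOTO on every symbol after a dot until no new states appear). It has 10 states:
  I0: { [L → . - A], [L → . - num -], [L → .], [L' → . L] }  — shift, reduce
  I1: { [A → . - L], [A → . A id], [A → . L], [L → - . A], [L → - . num -], [L → . - A], [L → . - num -], [L → .] }  — shift, reduce
  I2: { [L' → L .] }  — accept
  I3: { [A → - . L], [A → . - L], [A → . A id], [A → . L], [L → - . A], [L → - . num -], [L → . - A], [L → . - num -], [L → .] }  — shift, reduce
  I4: { [A → A . id], [L → - A .] }  — shift, reduce
  I5: { [A → L .] }  — reduce
  I6: { [L → - num . -] }  — shift
  I7: { [L → - num - .] }  — reduce
  I8: { [A → A id .] }  — reduce
  I9: { [A → - L .], [A → L .] }  — 2 reduces

I0 contains reduce item [L → .] and shift items [L → . - A], [L → . - num -] — shift-reduce conflict.
I1 contains reduce item [L → .] and shift items [A → . - L], [L → . - A], [L → . - num -], [L → - . num -] — shift-reduce conflict.
I3 contains reduce item [L → .] and shift items [A → . - L], [L → . - A], [L → . - num -], [L → - . num -] — shift-reduce conflict.
I4 contains reduce item [L → - A .] and shift item [A → A . id] — shift-reduce conflict.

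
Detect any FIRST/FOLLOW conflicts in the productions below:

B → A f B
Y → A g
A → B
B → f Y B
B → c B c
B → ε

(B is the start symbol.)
Yes. B → A f B with FOLLOW(B) on { 'c', 'f' }; B → f Y B with FOLLOW(B) on { 'f' }; B → c B c with FOLLOW(B) on { 'c' }

A FIRST/FOLLOW conflict occurs when a non-terminal N has a nullable alternative N → β (β ⇒* ε) and another alternative N → α with FIRST(α) ∩ FOLLOW(N) ≠ ∅: on such a lookahead the parser cannot decide between expanding α and letting N vanish via β.

Nullable non-terminals: A, B.
FIRST sets used below: FIRST(A) = { 'c', 'f', ε }
A has a nullable alternative but only one production, so nothing to check.

B: nullable alternative(s) B → ε; FOLLOW(B) = { $, 'c', 'f', 'g' }
  B → A f B: FIRST \ {ε} = { 'c', 'f' } — overlaps FOLLOW(B) on { 'c', 'f' }: CONFLICT
  B → f Y B: FIRST \ {ε} = { 'f' } — overlaps FOLLOW(B) on { 'f' }: CONFLICT
  B → c B c: FIRST \ {ε} = { 'c' } — overlaps FOLLOW(B) on { 'c' }: CONFLICT
  B → ε: FIRST \ {ε} = { } — this is the only nullable alternative, skip

Y has no nullable alternative, so no FIRST/FOLLOW check is needed there.

So the grammar has 3 FIRST/FOLLOW conflicts (marked CONFLICT above).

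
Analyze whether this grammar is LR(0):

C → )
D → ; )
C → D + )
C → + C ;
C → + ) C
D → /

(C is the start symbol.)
A grammar is LR(0) if no state in the canonical LR(0) collection has:
  - both a shift item (dot before a terminal) and a complete item (shift-reduce conflict), or
  - two or more complete items (reduce-reduce conflict; the accept item [C' → C .] counts as a complete item here).

Augment with C' → C and build the canonical LR(0) collection (I0 = CLOSURE({[C' → . C]}), then GOTO on every symbol after a dot until no new states appear). It has 14 states:
  I0: { [C → . )], [C → . + ) C], [C → . + C ;], [C → . D + )], [C' → . C], [D → . /], [D → . ; )] }  — shift
  I1: { [C → ) .] }  — reduce
  I2: { [C → + . ) C], [C → + . C ;], [C → . )], [C → . + ) C], [C → . + C ;], [C → . D + )], [D → . /], [D → . ; )] }  — shift
  I3: { [D → / .] }  — reduce
  I4: { [D → ; . )] }  — shift
  I5: { [C' → C .] }  — accept
  I6: { [C → D . + )] }  — shift
  I7: { [C → D + . )] }  — shift
  I8: { [C → D + ) .] }  — reduce
  I9: { [D → ; ) .] }  — reduce
  I10: { [C → ) .], [C → + ) . C], [C → . )], [C → . + ) C], [C → . + C ;], [C → . D + )], [D → . /], [D → . ; )] }  — shift, reduce
  I11: { [C → + C . ;] }  — shift
  I12: { [C → + C ; .] }  — reduce
  I13: { [C → + ) C .] }  — reduce

Conflict in state I10:
  Shift-reduce conflict between [C → ) .] and [C → . )]
So the grammar is NOT LR(0).

Answer: No. Shift-reduce conflict between [C → ) .] and [C → . )]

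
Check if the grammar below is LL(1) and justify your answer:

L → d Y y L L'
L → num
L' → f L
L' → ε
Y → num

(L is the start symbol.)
A grammar is LL(1) if for each non-terminal N with multiple productions, the predict sets of those productions are pairwise disjoint, where PREDICT(N → α) = (FIRST(α) \ {ε}) ∪ (FOLLOW(N) if α ⇒* ε).

Relevant sets:
  FOLLOW(L') = { $, 'f' }

For L:
  PREDICT(L → d Y y L L') = { 'd' }
  PREDICT(L → num) = { 'num' }
For L':
  PREDICT(L' → f L) = { 'f' }
  PREDICT(L' → ε) = { $, 'f' }
Y has a single production, so nothing to check there.

Conflict found: Predict set conflict for L': { 'f' }
The grammar is NOT LL(1).

Answer: No. Predict set conflict for L': { 'f' }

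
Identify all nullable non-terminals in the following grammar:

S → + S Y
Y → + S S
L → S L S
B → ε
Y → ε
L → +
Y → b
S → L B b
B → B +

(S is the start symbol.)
ε-productions: B → ε, Y → ε
So B, Y are immediately nullable.
No further non-terminal can be added: every production for the remaining non-terminals contains a terminal or a non-nullable non-terminal.
Nullable = { 'B', 'Y' }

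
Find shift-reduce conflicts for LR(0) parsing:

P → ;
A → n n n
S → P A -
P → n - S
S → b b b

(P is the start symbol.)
No shift-reduce conflicts

A shift-reduce conflict occurs when an LR(0) state has both:
  - a complete (reduce) item [A → α .] (dot at the end), and
  - a shift item [B → β . c γ] (dot before a terminal).

Augment with P' → P and build the canonical LR(0) collection (I0 = CLOSURE({[P' → . P]}), then GOTO on every symbol after a dot until no new states appear). It has 15 states:
  I0: { [P → . ;], [P → . n - S], [P' → . P] }  — shift
  I1: { [P → ; .] }  — reduce
  I2: { [P' → P .] }  — accept
  I3: { [P → n . - S] }  — shift
  I4: { [P → . ;], [P → . n - S], [P → n - . S], [S → . P A -], [S → . b b b] }  — shift
  I5: { [A → . n n n], [S → P . A -] }  — shift
  I6: { [P → n - S .] }  — reduce
  I7: { [S → b . b b] }  — shift
  I8: { [S → b b . b] }  — shift
  I9: { [S → b b b .] }  — reduce
  I10: { [S → P A . -] }  — shift
  I11: { [A → n . n n] }  — shift
  I12: { [A → n n . n] }  — shift
  I13: { [A → n n n .] }  — reduce
  I14: { [S → P A - .] }  — reduce

No state contains both a complete item and a shift item.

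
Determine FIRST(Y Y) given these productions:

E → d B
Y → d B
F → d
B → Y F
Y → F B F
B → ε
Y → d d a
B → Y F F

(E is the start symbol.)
{ 'd' }

FIRST sets of the non-terminals involved (from the grammar, by fixed-point iteration):
  FIRST(Y) = { 'd' }

To compute FIRST(Y Y), process the symbols left to right:
Symbol Y is a non-terminal. Add FIRST(Y) \ {ε} = { 'd' }
Y is not nullable (ε ∉ FIRST(Y)), so stop here.
FIRST(Y Y) = { 'd' }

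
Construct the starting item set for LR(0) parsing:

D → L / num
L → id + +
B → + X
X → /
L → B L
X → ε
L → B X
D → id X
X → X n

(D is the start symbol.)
First, augment the grammar with D' → D
I₀ = CLOSURE({ [D' → . D] }):
  [D' → . D] has the dot before D: add [D → . L / num], [D → . id X]
  [D → . L / num] has the dot before L: add [L → . id + +], [L → . B L], [L → . B X]
  [L → . B L] has the dot before B: add [B → . + X]
No further items can be added.

I₀ = { [B → . + X], [D → . L / num], [D → . id X], [D' → . D], [L → . B L], [L → . B X], [L → . id + +] }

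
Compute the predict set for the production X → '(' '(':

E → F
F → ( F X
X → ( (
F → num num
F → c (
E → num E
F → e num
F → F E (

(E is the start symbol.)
{ '(' }

PREDICT(X → '(' '(') = (FIRST(RHS) \ {ε}) ∪ (FOLLOW(X) if ε ∈ FIRST(RHS), i.e. RHS ⇒* ε)
FIRST('(' '(') = { '(' }
ε ∉ FIRST('(' '('), so FOLLOW(X) is not added.
PREDICT(X → '(' '(') = { '(' }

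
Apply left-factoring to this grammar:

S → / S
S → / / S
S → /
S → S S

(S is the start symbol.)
S → / S'
S' → S
S' → / S
S' → ε
S → S S

Left-factoring transforms A → αβ₁ | αβ₂ into A → αA' and A' → β₁ | β₂
(α is the longest common prefix among the alternatives). Repeat until
no nonterminal has two alternatives with a common prefix.

Round 1: S has alternatives sharing prefix '/'. Introduce S': S → / S'
  Add: S' → S
  Add: S' → / S
  Add: S' → ε

No remaining common prefixes — done.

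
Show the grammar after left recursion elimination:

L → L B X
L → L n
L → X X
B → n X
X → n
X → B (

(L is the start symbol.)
L is directly left-recursive. The standard transformation for
  A → A α₁ | ... | A α_m | β₁ | ... | β_n
is
  A  → β₁ A' | ... | β_n A'
  A' → α₁ A' | ... | α_m A' | ε

L → X X becomes L → X X L'
L → L B X becomes L' → B X L'
L → L n becomes L' → n L'
Add L' → ε

Productions for other non-terminals are unchanged:
  B → n X
  X → n
  X → B (

Resulting grammar:
L → X X L'
L' → B X L'
L' → n L'
L' → ε
B → n X
X → n
X → B (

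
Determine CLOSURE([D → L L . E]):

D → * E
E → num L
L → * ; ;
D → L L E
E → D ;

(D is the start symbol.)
{ [D → . * E], [D → . L L E], [D → L L . E], [E → . D ;], [E → . num L], [L → . * ; ;] }

To compute CLOSURE, for each item [A → α.Bβ] where B is a non-terminal, add [B → .γ] for all productions B → γ; repeat for the newly added items until nothing changes.

Start with: [D → L L . E]
  [D → L L . E] has the dot before E: add [E → . num L], [E → . D ;]
  [E → . D ;] has the dot before D: add [D → . * E], [D → . L L E]
  [D → . L L E] has the dot before L: add [L → . * ; ;]
No further items can be added.

CLOSURE = { [D → . * E], [D → . L L E], [D → L L . E], [E → . D ;], [E → . num L], [L → . * ; ;] }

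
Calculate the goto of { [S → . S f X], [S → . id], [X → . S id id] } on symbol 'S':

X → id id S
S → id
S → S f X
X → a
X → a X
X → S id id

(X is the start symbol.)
GOTO(I, 'S') = CLOSURE({ [A → αX.β] : [A → α.Xβ] ∈ I, X = 'S' })

Items with dot before 'S', with the dot advanced:
  [S → . S f X] → [S → S . f X]
  [X → . S id id] → [X → S . id id]
Closure adds nothing (no advanced item has the dot before a non-terminal).

GOTO = { [S → S . f X], [X → S . id id] }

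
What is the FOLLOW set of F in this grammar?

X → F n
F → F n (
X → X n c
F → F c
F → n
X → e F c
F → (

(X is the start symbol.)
{ 'c', 'n' }

To compute FOLLOW(F), find every occurrence of F on a right-hand side N → α F β: add FIRST(β) \ {ε}, and if β is empty or nullable also add FOLLOW(N). Iterate to a fixed point.

In X → F n: F is followed by n, add FIRST(n) \ {ε} = { 'n' }
In F → F n (: F is followed by n '(', add FIRST(n '(') \ {ε} = { 'n' }
In F → F c: F is followed by c, add FIRST(c) \ {ε} = { 'c' }
In X → e F c: F is followed by c, add FIRST(c) \ {ε} = { 'c' }

Taking the union: FOLLOW(F) = { 'c', 'n' }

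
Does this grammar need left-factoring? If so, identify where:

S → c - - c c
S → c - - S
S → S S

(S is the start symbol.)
Yes, S has productions with common prefix 'c - -'

Left-factoring is needed when two productions for the same non-terminal
share a common prefix on the right-hand side.

Productions for S:
  S → c - - c c
  S → c - - S
  S → S S

Found common prefix 'c - -' in productions for S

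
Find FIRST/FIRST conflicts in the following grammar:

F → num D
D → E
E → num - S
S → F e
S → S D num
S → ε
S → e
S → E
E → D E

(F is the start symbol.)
A FIRST/FIRST conflict occurs when two productions N → α and N → β for the same non-terminal have FIRST(α) ∩ FIRST(β) ≠ ∅ (with ε ∈ FIRST of a nullable right-hand side, so two nullable alternatives also conflict).

FIRST sets of the non-terminals at (or reachable through a nullable prefix from) the front of some alternative:
  FIRST(D) = { 'num' }
  FIRST(F) = { 'num' }
  FIRST(S) = { 'e', 'num', ε }
  FIRST(E) = { 'num' }

Productions for E:
  E → num - S: FIRST = { 'num' }
  E → D E: FIRST = { 'num' }
Productions for S:
  S → F e: FIRST = { 'num' }
  S → S D num: FIRST = { 'e', 'num' }
  S → ε: FIRST = { ε }
  S → e: FIRST = { 'e' }
  S → E: FIRST = { 'num' }
F, D have only one production, so no FIRST/FIRST conflict is possible there.

Conflict for E: E → num - S and E → D E
  Overlap: { 'num' }
Conflict for S: S → F e and S → S D num
  Overlap: { 'num' }
Conflict for S: S → F e and S → E
  Overlap: { 'num' }
Conflict for S: S → S D num and S → e
  Overlap: { 'e' }
Conflict for S: S → S D num and S → E
  Overlap: { 'num' }

Answer: Yes. E → num '-' S / E → D E on { 'num' }; S → F e / S → S D num on { 'num' }; S → F e / S → E on { 'num' }; S → S D num / S → e on { 'e' }; S → S D num / S → E on { 'num' }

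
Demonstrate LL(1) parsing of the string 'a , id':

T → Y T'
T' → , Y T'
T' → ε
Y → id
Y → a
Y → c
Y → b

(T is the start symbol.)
LL(1) parsing maintains a stack (initially the start symbol over $) and the input. At each step: if the stack top is a terminal, match it against the current input token; if it is a non-terminal N, replace it with the RHS of M[N, lookahead] (the unique production whose predict set contains the lookahead).

Stack is shown with the top on the left.

Stack     Input     Action
--------------------------
T $       a , id $  output T → Y T'
Y T' $    a , id $  output Y → a
a T' $    a , id $  match 'a'
T' $      , id $    output T' → , Y T'
, Y T' $  , id $    match ','
Y T' $    id $      output Y → id
id T' $   id $      match 'id'
T' $      $         output T' → ε
$         $         accept

The string is accepted.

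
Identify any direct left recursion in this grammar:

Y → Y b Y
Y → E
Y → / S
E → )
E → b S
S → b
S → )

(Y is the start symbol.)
Y → Y b Y: LEFT RECURSIVE (starts with Y)
Y → E: starts with E
Y → / S: starts with '/'
E → ): starts with ')'
E → b S: starts with b
S → b: starts with b
S → ): starts with ')'

The grammar has direct left recursion on: Y.

Answer: Yes, Y is left-recursive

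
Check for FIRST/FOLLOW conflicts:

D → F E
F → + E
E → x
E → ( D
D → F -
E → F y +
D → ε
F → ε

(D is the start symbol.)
Yes. D → F E with FOLLOW(D) on { '(', '+', 'x', 'y' }; D → F '-' with FOLLOW(D) on { '+', '-' }; F → '+' E with FOLLOW(F) on { '+' }

A FIRST/FOLLOW conflict occurs when a non-terminal N has a nullable alternative N → β (β ⇒* ε) and another alternative N → α with FIRST(α) ∩ FOLLOW(N) ≠ ∅: on such a lookahead the parser cannot decide between expanding α and letting N vanish via β.

Nullable non-terminals: D, F.
FIRST sets used below: FIRST(F) = { '+', ε }, FIRST(E) = { '(', '+', 'x', 'y' }

D: nullable alternative(s) D → ε; FOLLOW(D) = { $, '(', '+', '-', 'x', 'y' }
  D → F E: FIRST \ {ε} = { '(', '+', 'x', 'y' } — overlaps FOLLOW(D) on { '(', '+', 'x', 'y' }: CONFLICT
  D → F -: FIRST \ {ε} = { '+', '-' } — overlaps FOLLOW(D) on { '+', '-' }: CONFLICT
  D → ε: FIRST \ {ε} = { } — this is the only nullable alternative, skip

F: nullable alternative(s) F → ε; FOLLOW(F) = { '(', '+', '-', 'x', 'y' }
  F → + E: FIRST \ {ε} = { '+' } — overlaps FOLLOW(F) on { '+' }: CONFLICT
  F → ε: FIRST \ {ε} = { } — this is the only nullable alternative, skip

E has no nullable alternative, so no FIRST/FOLLOW check is needed there.

So the grammar has 3 FIRST/FOLLOW conflicts (marked CONFLICT above).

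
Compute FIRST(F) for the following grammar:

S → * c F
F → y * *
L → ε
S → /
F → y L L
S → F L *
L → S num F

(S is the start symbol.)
To compute FIRST(F), examine every production with F on the left-hand side, reading each right-hand side left to right until a non-nullable symbol is reached.

From F → y * *:
  - y is a terminal: add 'y' and stop
From F → y L L:
  - y is a terminal: add 'y' and stop

Collecting: FIRST(F) = { 'y' }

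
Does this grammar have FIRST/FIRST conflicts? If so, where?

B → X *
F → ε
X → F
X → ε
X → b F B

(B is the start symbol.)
Yes. X → F / X → ε on { ε }

FIRST sets of the non-terminals at (or reachable through a nullable prefix from) the front of some alternative:
  FIRST(F) = { ε }

Productions for X:
  X → F: FIRST = { ε }
  X → ε: FIRST = { ε }
  X → b F B: FIRST = { 'b' }
B, F have only one production, so no FIRST/FIRST conflict is possible there.

Conflict for X: X → F and X → ε
  Overlap: { ε }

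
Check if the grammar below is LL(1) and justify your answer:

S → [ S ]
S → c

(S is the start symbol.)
Yes, the grammar is LL(1).

A grammar is LL(1) if for each non-terminal N with multiple productions, the predict sets of those productions are pairwise disjoint, where PREDICT(N → α) = (FIRST(α) \ {ε}) ∪ (FOLLOW(N) if α ⇒* ε).

For S:
  PREDICT(S → '[' S ']') = { '[' }
  PREDICT(S → c) = { 'c' }

All predict sets are disjoint. The grammar IS LL(1).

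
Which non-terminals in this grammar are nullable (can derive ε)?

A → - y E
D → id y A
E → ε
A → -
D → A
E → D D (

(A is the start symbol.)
A non-terminal is nullable if it can derive ε (the empty string): either it has an ε-production, or it has a production whose right-hand side consists entirely of nullable non-terminals.

ε-productions: E → ε
So E is immediately nullable.
No further non-terminal can be added: every production for the remaining non-terminals contains a terminal or a non-nullable non-terminal.
Nullable = { 'E' }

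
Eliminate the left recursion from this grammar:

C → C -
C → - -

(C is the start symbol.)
C is directly left-recursive. The standard transformation for
  A → A α₁ | ... | A α_m | β₁ | ... | β_n
is
  A  → β₁ A' | ... | β_n A'
  A' → α₁ A' | ... | α_m A' | ε

C → - - becomes C → - - C'
C → C - becomes C' → - C'
Add C' → ε

Resulting grammar:
C → - - C'
C' → - C'
C' → ε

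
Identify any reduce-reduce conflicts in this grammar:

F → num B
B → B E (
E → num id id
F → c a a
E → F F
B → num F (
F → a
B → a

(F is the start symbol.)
No reduce-reduce conflicts

A reduce-reduce conflict occurs when an LR(0) state has two complete items [A → α .] and [B → β .] — both call for a reduction, and with no lookahead the parser cannot choose between them.

Augment with F' → F and build the canonical LR(0) collection (I0 = CLOSURE({[F' → . F]}), then GOTO on every symbol after a dot until no new states appear). It has 19 states:
  I0: { [F → . a], [F → . c a a], [F → . num B], [F' → . F] }  — shift
  I1: { [F' → F .] }  — accept
  I2: { [F → a .] }  — reduce
  I3: { [F → c . a a] }  — shift
  I4: { [B → . B E (], [B → . a], [B → . num F (], [F → num . B] }  — shift
  I5: { [B → B . E (], [E → . F F], [E → . num id id], [F → . a], [F → . c a a], [F → . num B], [F → num B .] }  — shift, reduce
  I6: { [B → a .] }  — reduce
  I7: { [B → num . F (], [F → . a], [F → . c a a], [F → . num B] }  — shift
  I8: { [B → num F . (] }  — shift
  I9: { [B → num F ( .] }  — reduce
  I10: { [B → B E . (] }  — shift
  I11: { [E → F . F], [F → . a], [F → . c a a], [F → . num B] }  — shift
  I12: { [B → . B E (], [B → . a], [B → . num F (], [E → num . id id], [F → num . B] }  — shift
  I13: { [E → num id . id] }  — shift
  I14: { [E → num id id .] }  — reduce
  I15: { [E → F F .] }  — reduce
  I16: { [B → B E ( .] }  — reduce
  I17: { [F → c a . a] }  — shift
  I18: { [F → c a a .] }  — reduce

No state contains more than one complete item.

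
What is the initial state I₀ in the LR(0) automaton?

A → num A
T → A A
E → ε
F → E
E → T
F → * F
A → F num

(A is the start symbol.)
{ [A → . F num], [A → . num A], [A' → . A], [E → . T], [E → .], [F → . * F], [F → . E], [T → . A A] }

First, augment the grammar with A' → A
I₀ = CLOSURE({ [A' → . A] }):
  [A' → . A] has the dot before A: add [A → . num A], [A → . F num]
  [A → . F num] has the dot before F: add [F → . E], [F → . * F]
  [F → . E] has the dot before E: add [E → .], [E → . T]
  [E → . T] has the dot before T: add [T → . A A]
No further items can be added.

I₀ = { [A → . F num], [A → . num A], [A' → . A], [E → . T], [E → .], [F → . * F], [F → . E], [T → . A A] }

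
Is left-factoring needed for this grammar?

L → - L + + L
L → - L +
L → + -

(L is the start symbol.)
Left-factoring is needed when two productions for the same non-terminal
share a common prefix on the right-hand side.

Productions for L:
  L → - L + + L
  L → - L +
  L → + -

Found common prefix '- L +' in productions for L

Answer: Yes, L has productions with common prefix '- L +'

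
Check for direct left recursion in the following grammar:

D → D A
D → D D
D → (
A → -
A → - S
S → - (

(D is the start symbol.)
Yes, D is left-recursive

Direct left recursion occurs when N → N α for some non-terminal N (the right-hand side begins with the left-hand side itself).

D → D A: LEFT RECURSIVE (starts with D)
D → D D: LEFT RECURSIVE (starts with D)
D → (: starts with '('
A → -: starts with '-'
A → - S: starts with '-'
S → - (: starts with '-'

The grammar has direct left recursion on: D.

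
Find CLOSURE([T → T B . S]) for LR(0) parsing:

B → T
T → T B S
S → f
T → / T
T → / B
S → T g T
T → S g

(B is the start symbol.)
To compute CLOSURE, for each item [A → α.Bβ] where B is a non-terminal, add [B → .γ] for all productions B → γ; repeat for the newly added items until nothing changes.

Start with: [T → T B . S]
  [T → T B . S] has the dot before S: add [S → . f], [S → . T g T]
  [S → . T g T] has the dot before T: add [T → . T B S], [T → . / T], [T → . / B], [T → . S g]
No further items can be added.

CLOSURE = { [S → . T g T], [S → . f], [T → . / B], [T → . / T], [T → . S g], [T → . T B S], [T → T B . S] }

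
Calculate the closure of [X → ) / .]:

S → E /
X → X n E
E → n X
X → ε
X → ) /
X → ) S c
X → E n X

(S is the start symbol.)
Start with: [X → ) / .]
The dot is at the end, so nothing is added.

CLOSURE = { [X → ) / .] }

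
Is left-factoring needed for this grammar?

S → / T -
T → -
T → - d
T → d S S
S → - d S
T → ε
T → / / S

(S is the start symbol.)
Yes, T has productions with common prefix '-'

Left-factoring is needed when two productions for the same non-terminal
share a common prefix on the right-hand side.

Productions for S:
  S → / T -
  S → - d S
Productions for T:
  T → -
  T → - d
  T → d S S
  T → ε
  T → / / S

Found common prefix '-' in productions for T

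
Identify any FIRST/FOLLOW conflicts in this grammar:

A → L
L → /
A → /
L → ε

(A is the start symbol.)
A FIRST/FOLLOW conflict occurs when a non-terminal N has a nullable alternative N → β (β ⇒* ε) and another alternative N → α with FIRST(α) ∩ FOLLOW(N) ≠ ∅: on such a lookahead the parser cannot decide between expanding α and letting N vanish via β.

Nullable non-terminals: A, L.
FIRST sets used below: FIRST(L) = { '/', ε }

A: nullable alternative(s) A → L; FOLLOW(A) = { $ }
  A → L: FIRST \ {ε} = { '/' } — this is the only nullable alternative, skip
  A → /: FIRST \ {ε} = { '/' } — disjoint from FOLLOW(A)

L: nullable alternative(s) L → ε; FOLLOW(L) = { $ }
  L → /: FIRST \ {ε} = { '/' } — disjoint from FOLLOW(L)
  L → ε: FIRST \ {ε} = { } — this is the only nullable alternative, skip

No FIRST/FOLLOW conflicts found.

Answer: No FIRST/FOLLOW conflicts.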